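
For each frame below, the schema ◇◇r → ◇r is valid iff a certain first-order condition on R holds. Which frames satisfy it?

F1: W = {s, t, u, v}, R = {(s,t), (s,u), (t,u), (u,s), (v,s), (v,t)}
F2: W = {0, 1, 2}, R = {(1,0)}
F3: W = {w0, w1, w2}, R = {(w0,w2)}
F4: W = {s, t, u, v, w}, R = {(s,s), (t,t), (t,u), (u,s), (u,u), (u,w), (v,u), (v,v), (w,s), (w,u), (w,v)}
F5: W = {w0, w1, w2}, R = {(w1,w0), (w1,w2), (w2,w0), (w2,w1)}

The schema corresponds to transitivity: ∀x ∀y ∀z (Rxy ∧ Ryz → Rxz).
F1: fails — Rus and Rsu but not Ruu.
F2: holds.
F3: holds.
F4: fails — Ruw and Rwv but not Ruv.
F5: fails — Rw1w2 and Rw2w1 but not Rw1w1.
Valid on: F2, F3.

F2, F3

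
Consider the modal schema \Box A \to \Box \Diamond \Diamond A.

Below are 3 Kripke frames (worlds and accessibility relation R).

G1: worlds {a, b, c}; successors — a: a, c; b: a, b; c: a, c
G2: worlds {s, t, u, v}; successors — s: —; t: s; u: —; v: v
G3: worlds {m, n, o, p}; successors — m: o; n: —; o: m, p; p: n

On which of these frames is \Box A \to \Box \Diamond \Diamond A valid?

This is the axiom for a generalized confluence (Geach) condition; its first-order frame correspondent is \forall x \forall z (xRz \to \exists w (xRw \wedge z R^2 w)).
G1: satisfies the condition.
G2: fails — tRs but no w with tRw and sR²w.
G3: fails — oRp but no w with oRw and pR²w.
Valid on: G1.

G1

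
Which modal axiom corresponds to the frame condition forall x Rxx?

The condition is reflexivity. The T schema □p → p defines it.
Suppose □p→p is valid. At any x set V(p)={w : Rxw}. Then □p holds at x, so p holds at x, i.e. Rxx.

□p → p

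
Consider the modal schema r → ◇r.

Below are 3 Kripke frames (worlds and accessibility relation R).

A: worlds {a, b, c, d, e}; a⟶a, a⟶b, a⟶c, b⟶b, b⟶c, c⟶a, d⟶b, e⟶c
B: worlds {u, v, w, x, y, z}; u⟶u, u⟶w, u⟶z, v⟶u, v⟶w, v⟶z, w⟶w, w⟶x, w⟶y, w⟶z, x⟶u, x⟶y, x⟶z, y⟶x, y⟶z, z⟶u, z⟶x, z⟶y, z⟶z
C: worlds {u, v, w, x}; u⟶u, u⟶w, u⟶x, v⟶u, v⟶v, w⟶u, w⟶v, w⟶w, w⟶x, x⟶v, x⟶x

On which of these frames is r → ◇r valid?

C

Frame correspondent (Sahlqvist): ∀x Rxx — i.e. reflexivity.
A: fails — world c does not see itself.
B: fails — world v does not see itself.
C: condition met.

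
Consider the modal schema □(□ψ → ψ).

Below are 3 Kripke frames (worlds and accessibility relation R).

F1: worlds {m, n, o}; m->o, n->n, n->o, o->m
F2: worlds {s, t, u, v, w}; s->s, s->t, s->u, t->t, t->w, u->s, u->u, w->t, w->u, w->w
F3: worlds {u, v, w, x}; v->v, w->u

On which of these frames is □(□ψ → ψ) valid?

F2

This is the axiom for shift-reflexivity; its first-order frame correspondent is ∀x ∀y (Rxy → Ryy).
F1: fails — Rom but not Rmm.
F2: condition met.
F3: fails — Rwu but not Ruu.
Valid on: F2.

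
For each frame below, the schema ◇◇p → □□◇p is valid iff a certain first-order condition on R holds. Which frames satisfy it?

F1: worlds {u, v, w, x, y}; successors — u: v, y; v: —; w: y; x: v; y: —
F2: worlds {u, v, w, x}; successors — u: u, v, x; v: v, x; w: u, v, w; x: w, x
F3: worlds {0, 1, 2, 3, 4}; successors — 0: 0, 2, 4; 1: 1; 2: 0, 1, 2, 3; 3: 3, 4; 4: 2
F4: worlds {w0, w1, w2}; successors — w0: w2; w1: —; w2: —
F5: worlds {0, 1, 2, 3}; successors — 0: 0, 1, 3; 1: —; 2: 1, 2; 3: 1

F1, F4

Frame correspondent (Sahlqvist): ∀x ∀y ∀z ((xR²y ∧ xR²z) → ∃w (y = w ∧ zRw)) — i.e. a generalized confluence (Geach) condition.
F1: ✓.
F2: fails — uR²u, uR²v but no t with u=t and vRt.
F3: fails — 0R²0, 0R²1 but no w with 0=w and 1Rw.
F4: ✓.
F5: fails — 0R²0, 0R²1 but no w with 0=w and 1Rw.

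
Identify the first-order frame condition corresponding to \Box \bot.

emptiness of R

□⊥ is valid iff no world has any successor (otherwise □⊥ fails at any world with one).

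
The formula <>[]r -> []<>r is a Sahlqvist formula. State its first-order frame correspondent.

Convergence

Suppose ◇□r→□◇r is valid. Take Rxy, Rxz and set V(r)={w : Ryw}. Then □r at y so ◇□r at x, so □◇r at x, so ◇r at z, giving w with Rzw and Ryw.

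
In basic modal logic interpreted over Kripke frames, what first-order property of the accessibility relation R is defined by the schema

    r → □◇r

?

symmetry

Suppose r→□◇r is valid. Take Rxy and set V(r)={x}. Then r at x, so □◇r at x, so ◇r at y, so some z with Ryz has r; z=x, i.e. Ryx.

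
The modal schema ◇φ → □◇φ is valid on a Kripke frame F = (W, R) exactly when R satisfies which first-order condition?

This schema is the 5 axiom.
Its frame correspondent is the Euclidean property — ∀x ∀y ∀z (Rxy ∧ Rxz → Ryz).

The Euclidean property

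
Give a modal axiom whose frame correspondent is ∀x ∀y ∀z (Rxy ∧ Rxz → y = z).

A defining formula is ◇q → □q (the CD axiom).
Suppose ◇q→□q is valid. Take Rxy, Rxz and set V(q)={y}. Then ◇q at x, so □q at x, so q at z, i.e. z=y.

◇q → □q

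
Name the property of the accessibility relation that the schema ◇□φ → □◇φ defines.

convergence: ∀x ∀y ∀z (Rxy ∧ Rxz → ∃w (Ryw ∧ Rzw))

Suppose ◇□φ→□◇φ is valid. Take Rxy, Rxz and set V(φ)={w : Ryw}. Then □φ at y so ◇□φ at x, so □◇φ at x, so ◇φ at z, giving w with Rzw and Ryw.
Conversely, on a frame with convergence the schema holds at every world under every valuation.
Frame condition: ∀x ∀y ∀z (Rxy ∧ Rxz → ∃w (Ryw ∧ Rzw)).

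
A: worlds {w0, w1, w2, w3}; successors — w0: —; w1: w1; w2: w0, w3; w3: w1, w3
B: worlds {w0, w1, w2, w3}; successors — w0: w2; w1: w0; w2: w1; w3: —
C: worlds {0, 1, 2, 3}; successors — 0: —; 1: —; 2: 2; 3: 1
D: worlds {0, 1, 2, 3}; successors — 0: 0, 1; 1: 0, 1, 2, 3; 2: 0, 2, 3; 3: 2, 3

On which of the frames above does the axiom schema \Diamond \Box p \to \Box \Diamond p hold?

B

The schema corresponds to convergence: \forall x \forall y \forall z (Rxy \wedge Rxz \to \exists w (Ryw \wedge Rzw)).
A: fails — Rw2w0 and Rw2w0 but w0 and w0 have no common successor.
B: ✓.
C: fails — R31 and R31 but 1 and 1 have no common successor.
D: fails — R10 and R13 but 0 and 3 have no common successor.
Valid on: B.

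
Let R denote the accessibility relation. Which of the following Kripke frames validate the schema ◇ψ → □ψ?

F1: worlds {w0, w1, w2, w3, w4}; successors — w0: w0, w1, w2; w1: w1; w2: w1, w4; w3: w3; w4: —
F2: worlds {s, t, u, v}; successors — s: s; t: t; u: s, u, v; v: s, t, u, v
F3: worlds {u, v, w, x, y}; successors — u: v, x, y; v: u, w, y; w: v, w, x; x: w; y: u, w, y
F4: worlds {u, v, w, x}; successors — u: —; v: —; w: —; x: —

F4

Frame correspondent (Sahlqvist): ∀x ∀y ∀z (Rxy ∧ Rxz → y = z) — i.e. partial functionality.
F1: fails — w0 sees both w0 and w1.
F2: fails — u sees both s and u.
F3: fails — u sees both v and x.
F4: holds.
Valid on: F4.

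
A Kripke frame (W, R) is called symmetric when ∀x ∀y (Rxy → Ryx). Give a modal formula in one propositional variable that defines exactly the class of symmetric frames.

This is symmetry; the standard corresponding axiom is B: s → □◇s.

s → □◇s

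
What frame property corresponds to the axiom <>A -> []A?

Suppose ◇A→□A is valid. Take Rxy, Rxz and set V(A)={y}. Then ◇A at x, so □A at x, so A at z, i.e. z=y.
The converse is a direct semantic check.
So the correspondent is partial functionality.

Partial functionality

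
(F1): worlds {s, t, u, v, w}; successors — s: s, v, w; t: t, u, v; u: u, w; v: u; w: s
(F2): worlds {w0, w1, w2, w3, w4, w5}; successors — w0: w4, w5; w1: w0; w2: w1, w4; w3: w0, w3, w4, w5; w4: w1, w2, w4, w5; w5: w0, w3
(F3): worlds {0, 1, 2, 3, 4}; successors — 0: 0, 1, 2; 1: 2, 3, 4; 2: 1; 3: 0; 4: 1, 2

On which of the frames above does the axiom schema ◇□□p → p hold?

Frame correspondent (Sahlqvist): ∀x ∀y (xRy → ∃w (yR²w ∧ x = w)) — i.e. a generalized confluence (Geach) condition.
(F1): fails — sRv but no w* with vR²w* and s=w*.
(F2): fails — w2Rw1 but no w with w1R²w and w2=w.
(F3): fails — 0R2 but no w with 2R²w and 0=w.

none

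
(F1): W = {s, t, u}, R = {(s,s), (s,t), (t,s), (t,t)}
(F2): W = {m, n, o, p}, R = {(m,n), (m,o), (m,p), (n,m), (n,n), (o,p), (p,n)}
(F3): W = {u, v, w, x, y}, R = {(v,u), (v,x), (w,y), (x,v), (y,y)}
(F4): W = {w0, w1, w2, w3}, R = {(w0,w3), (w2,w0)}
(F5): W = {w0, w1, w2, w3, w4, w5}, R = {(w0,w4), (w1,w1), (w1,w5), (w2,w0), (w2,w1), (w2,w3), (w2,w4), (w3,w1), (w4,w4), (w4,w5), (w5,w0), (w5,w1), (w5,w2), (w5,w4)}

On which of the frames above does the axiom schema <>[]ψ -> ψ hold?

(F1)

Frame correspondent (Sahlqvist): forall x forall y (Rxy -> Ryx) — i.e. symmetry.
(F1): ✓.
(F2): fails — Rop but not Rpo.
(F3): fails — Rvu but not Ruv.
(F4): fails — Rw2w0 but not Rw0w2.
(F5): fails — Rw0w4 but not Rw4w0.
Valid on: (F1).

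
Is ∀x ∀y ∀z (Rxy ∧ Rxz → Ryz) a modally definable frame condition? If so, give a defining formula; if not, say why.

Yes, by ◇p → □◇p

Yes: it is the Euclidean property, defined by the 5 schema ◇p → □◇p.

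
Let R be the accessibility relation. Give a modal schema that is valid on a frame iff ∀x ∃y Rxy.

□p → ◇p

A defining formula is □p → ◇p (the D axiom).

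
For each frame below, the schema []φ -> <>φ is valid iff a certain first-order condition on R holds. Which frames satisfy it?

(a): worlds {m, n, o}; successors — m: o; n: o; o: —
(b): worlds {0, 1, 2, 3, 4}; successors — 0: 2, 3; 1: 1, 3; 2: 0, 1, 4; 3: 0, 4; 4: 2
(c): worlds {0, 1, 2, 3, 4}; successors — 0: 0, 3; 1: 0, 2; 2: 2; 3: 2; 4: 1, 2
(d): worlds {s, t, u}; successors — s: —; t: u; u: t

The schema corresponds to seriality: forall x exists y Rxy.
(a): fails — world o has no successor.
(b): ✓.
(c): ✓.
(d): fails — world s has no successor.

(b), (c)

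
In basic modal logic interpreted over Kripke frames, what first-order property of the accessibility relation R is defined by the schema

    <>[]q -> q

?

symmetry: forall x forall y (Rxy -> Ryx)

This is frame-equivalent to q → □◇q (substitute ¬q for q and contrapose).
Suppose q→□◇q is valid. Take Rxy and set V(q)={x}. Then q at x, so □◇q at x, so ◇q at y, so some z with Ryz has q; z=x, i.e. Ryx.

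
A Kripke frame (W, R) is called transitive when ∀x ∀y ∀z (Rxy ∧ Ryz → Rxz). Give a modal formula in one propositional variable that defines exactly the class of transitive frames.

□r → □□r

The condition is transitivity. The 4 schema □r → □□r defines it.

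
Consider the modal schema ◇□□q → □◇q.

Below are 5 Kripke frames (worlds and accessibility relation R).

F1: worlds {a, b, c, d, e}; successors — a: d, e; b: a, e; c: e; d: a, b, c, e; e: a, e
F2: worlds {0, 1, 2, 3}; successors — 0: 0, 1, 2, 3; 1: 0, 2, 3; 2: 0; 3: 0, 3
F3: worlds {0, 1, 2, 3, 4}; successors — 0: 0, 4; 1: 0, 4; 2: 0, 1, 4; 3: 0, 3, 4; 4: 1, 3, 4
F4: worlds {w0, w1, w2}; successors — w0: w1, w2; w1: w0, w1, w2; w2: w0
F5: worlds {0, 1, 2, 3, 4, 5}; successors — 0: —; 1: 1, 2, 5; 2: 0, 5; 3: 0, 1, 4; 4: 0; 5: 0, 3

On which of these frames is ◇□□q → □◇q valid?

F1, F2, F3

The schema corresponds to a generalized confluence (Geach) condition: ∀x ∀y ∀z ((xRy ∧ xRz) → ∃w (yR²w ∧ zRw)).
F1: condition met.
F2: condition met.
F3: condition met.
F4: fails — w0Rw2, w0Rw2 but no w with w2R²w and w2Rw.
F5: fails — 1R2, 1R1 but no w with 2R²w and 1Rw.
Valid on: F1, F2, F3.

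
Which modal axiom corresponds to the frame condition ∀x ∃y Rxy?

□q → ◇q

A defining formula is □q → ◇q (the D axiom).
Suppose □q→◇q is valid. At any x set V(q)=W. Then □q at x, so ◇q at x, so x has a successor.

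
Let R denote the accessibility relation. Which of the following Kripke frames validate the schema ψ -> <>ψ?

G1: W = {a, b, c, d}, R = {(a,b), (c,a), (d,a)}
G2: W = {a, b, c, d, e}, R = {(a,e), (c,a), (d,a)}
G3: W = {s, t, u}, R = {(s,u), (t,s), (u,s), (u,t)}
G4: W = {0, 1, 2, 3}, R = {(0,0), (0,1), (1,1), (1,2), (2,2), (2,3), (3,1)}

The schema corresponds to reflexivity: forall x Rxx.
G1: fails — world a does not see itself.
G2: fails — world a does not see itself.
G3: fails — world s does not see itself.
G4: fails — world 3 does not see itself.

none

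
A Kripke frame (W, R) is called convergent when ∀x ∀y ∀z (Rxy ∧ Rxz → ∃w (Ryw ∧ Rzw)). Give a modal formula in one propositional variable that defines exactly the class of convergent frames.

◇□q → □◇q

The condition is convergence. The .2 schema ◇□q → □◇q defines it.
Suppose ◇□q→□◇q is valid. Take Rxy, Rxz and set V(q)={w : Ryw}. Then □q at y so ◇□q at x, so □◇q at x, so ◇q at z, giving w with Rzw and Ryw.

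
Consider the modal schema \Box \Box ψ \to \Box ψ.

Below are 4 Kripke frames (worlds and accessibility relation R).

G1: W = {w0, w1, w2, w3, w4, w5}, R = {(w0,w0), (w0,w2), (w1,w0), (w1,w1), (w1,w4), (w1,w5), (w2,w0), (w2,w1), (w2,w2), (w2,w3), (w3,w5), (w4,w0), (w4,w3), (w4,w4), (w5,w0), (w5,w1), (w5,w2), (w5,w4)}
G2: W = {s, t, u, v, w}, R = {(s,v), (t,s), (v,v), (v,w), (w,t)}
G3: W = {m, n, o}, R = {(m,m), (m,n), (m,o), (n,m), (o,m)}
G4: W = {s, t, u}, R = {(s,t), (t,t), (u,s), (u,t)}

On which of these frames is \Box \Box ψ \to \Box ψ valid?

This is the axiom for density; its first-order frame correspondent is \forall x \forall y (Rxy \to \exists z (Rxz \wedge Rzy)).
G1: fails — Rw3w5 but no z with Rw3z and Rzw5.
G2: fails — Rwt but no z with Rwz and Rzt.
G3: holds.
G4: fails — Rus but no z with Ruz and Rzs.

G3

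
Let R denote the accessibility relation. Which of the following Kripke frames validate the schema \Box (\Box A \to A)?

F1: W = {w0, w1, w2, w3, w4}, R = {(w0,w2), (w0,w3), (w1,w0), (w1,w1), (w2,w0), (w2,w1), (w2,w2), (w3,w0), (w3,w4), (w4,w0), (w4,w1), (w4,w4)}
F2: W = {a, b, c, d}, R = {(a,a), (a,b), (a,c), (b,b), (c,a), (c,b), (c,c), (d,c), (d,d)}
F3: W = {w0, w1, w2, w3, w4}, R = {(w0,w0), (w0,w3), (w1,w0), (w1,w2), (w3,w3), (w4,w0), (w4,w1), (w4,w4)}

This is the axiom for shift-reflexivity; its first-order frame correspondent is \forall x \forall y (Rxy \to Ryy).
F1: fails — Rw1w0 but not Rw0w0.
F2: holds.
F3: fails — Rw1w2 but not Rw2w2.

F2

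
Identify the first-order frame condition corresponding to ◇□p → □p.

the Euclidean property

This schema is equivalent to the 5 axiom ◇p → □◇p.
It corresponds to the Euclidean property: ∀x ∀y ∀z (Rxy ∧ Rxz → Ryz).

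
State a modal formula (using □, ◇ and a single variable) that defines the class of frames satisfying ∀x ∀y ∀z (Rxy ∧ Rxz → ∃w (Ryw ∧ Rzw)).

A defining formula is ◇□s → □◇s (the .2 axiom).
Suppose ◇□s→□◇s is valid. Take Rxy, Rxz and set V(s)={w : Ryw}. Then □s at y so ◇□s at x, so □◇s at x, so ◇s at z, giving w with Rzw and Ryw.

◇□s → □◇s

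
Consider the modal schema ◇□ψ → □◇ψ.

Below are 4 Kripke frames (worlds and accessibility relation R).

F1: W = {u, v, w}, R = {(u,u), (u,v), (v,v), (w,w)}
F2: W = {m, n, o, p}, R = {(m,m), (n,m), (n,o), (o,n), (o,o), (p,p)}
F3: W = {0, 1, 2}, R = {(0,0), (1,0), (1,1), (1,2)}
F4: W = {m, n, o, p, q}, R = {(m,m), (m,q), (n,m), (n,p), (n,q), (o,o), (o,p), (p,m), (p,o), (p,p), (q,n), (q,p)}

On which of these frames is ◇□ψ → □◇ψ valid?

Frame correspondent (Sahlqvist): ∀x ∀y ∀z (Rxy ∧ Rxz → ∃w (Ryw ∧ Rzw)) — i.e. convergence.
F1: condition met.
F2: fails — Rno and Rnm but o and m have no common successor.
F3: fails — R10 and R12 but 0 and 2 have no common successor.
F4: fails — Rmq and Rmm but q and m have no common successor.

F1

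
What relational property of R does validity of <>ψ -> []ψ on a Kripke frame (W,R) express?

Partial functionality

Suppose ◇ψ→□ψ is valid. Take Rxy, Rxz and set V(ψ)={y}. Then ◇ψ at x, so □ψ at x, so ψ at z, i.e. z=y.
Conversely, on a frame with partial functionality the schema holds at every world under every valuation.
So the correspondent is partial functionality.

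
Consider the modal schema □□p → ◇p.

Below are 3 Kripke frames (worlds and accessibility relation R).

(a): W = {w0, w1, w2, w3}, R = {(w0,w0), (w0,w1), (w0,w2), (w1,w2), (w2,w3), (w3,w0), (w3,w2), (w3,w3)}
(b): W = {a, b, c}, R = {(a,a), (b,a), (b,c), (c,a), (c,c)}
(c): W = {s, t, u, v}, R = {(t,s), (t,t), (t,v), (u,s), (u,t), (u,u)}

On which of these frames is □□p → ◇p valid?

(b)

This is the axiom for a generalized confluence (Geach) condition; its first-order frame correspondent is ∀x ∃w (xR²w ∧ xRw).
(a): fails — at w1 but no w with w1R²w and w1Rw.
(b): holds.
(c): fails — at s but no w with sR²w and sRw.
Valid on: (b).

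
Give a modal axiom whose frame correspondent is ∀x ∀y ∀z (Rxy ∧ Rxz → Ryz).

A defining formula is ◇q → □◇q (the 5 axiom).

◇q → □◇q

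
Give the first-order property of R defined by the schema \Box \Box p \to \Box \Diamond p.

\forall x \forall z (xRz \to \exists w (x R^2 w \wedge zRw))

This is a Sahlqvist (Geach-type) schema ◇^0□^2p → □^1◇^1p.
Minimal-valuation argument: fix x; take any y with xR^0y and any z with xR^1z. Set V(p) to the set of worlds R-reachable from y in exactly 2 steps. Then □^2p holds at y, so the antecedent holds at x; validity forces ◇^1p at z, giving a w with zR^1w and yR^2w.
First-order correspondent: \forall x \forall z (xRz \to \exists w (x R^2 w \wedge zRw)).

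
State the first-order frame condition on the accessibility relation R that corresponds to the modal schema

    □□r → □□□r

This is a Sahlqvist (Geach-type) schema ◇^0□^2r → □^3◇^0r.
Minimal-valuation argument: fix x; take any y with xR^0y and any z with xR^3z. Set V(r) to the set of worlds R-reachable from y in exactly 2 steps. Then □^2r holds at y, so the antecedent holds at x; validity forces ◇^0r at z, giving a w with zR^0w and yR^2w.
First-order correspondent: ∀x ∀z (xR³z → ∃w (xR²w ∧ z = w)).

∀x ∀z (xR³z → ∃w (xR²w ∧ z = w))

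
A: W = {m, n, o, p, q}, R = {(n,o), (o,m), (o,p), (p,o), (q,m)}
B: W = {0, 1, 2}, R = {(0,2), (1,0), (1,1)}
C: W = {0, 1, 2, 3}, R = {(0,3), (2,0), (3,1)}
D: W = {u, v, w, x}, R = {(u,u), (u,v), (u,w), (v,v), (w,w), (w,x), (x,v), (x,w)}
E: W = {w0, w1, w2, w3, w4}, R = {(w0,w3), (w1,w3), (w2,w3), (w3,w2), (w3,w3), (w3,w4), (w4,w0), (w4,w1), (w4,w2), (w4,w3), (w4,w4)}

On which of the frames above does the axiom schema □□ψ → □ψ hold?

D, E

This is the axiom for density; its first-order frame correspondent is ∀x ∀y (Rxy → ∃z (Rxz ∧ Rzy)).
A: fails — Rom but no z with Roz and Rzm.
B: fails — R02 but no z with R0z and Rz2.
C: fails — R20 but no z with R2z and Rz0.
D: holds.
E: holds.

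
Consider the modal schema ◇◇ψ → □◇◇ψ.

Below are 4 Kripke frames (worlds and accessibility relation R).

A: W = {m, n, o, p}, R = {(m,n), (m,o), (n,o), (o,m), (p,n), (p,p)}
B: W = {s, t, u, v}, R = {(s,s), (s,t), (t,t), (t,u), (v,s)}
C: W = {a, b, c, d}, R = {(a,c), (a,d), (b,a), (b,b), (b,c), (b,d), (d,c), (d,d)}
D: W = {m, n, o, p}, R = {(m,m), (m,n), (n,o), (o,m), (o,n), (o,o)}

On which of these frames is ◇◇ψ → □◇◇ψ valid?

Frame correspondent (Sahlqvist): ∀x ∀y ∀z ((xR²y ∧ xRz) → ∃w (y = w ∧ zR²w)) — i.e. a generalized confluence (Geach) condition.
A: fails — mR²m, mRo but no w with m=w and oR²w.
B: fails — sR²s, sRt but no w with s=w and tR²w.
C: fails — aR²c, aRc but no w with c=w and cR²w.
D: ✓.

D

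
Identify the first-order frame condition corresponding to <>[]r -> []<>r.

Suppose ◇□r→□◇r is valid. Take Rxy, Rxz and set V(r)={w : Ryw}. Then □r at y so ◇□r at x, so □◇r at x, so ◇r at z, giving w with Rzw and Ryw.

convergence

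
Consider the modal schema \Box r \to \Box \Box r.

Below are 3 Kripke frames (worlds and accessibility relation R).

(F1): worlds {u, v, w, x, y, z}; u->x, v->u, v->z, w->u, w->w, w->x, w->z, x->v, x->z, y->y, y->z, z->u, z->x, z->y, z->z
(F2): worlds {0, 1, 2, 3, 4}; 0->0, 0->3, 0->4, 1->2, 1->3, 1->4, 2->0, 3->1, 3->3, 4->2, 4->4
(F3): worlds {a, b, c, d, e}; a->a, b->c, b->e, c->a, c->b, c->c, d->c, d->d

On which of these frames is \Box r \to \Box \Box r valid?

Frame correspondent (Sahlqvist): \forall x \forall y \forall z (Rxy \wedge Ryz \to Rxz) — i.e. transitivity.
(F1): fails — Rvz and Rzx but not Rvx.
(F2): fails — R31 and R12 but not R32.
(F3): fails — Rbc and Rcb but not Rbb.
Valid on no frame.

none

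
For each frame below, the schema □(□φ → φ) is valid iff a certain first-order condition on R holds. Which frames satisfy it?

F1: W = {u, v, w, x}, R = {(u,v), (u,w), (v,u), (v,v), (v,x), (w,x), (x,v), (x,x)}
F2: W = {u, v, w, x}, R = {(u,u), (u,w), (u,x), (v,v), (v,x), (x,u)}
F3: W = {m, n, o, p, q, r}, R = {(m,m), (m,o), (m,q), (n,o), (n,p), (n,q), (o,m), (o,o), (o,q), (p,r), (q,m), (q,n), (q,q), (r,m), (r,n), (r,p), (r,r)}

none

This is the axiom for shift-reflexivity; its first-order frame correspondent is ∀x ∀y (Rxy → Ryy).
F1: fails — Ruw but not Rww.
F2: fails — Ruw but not Rww.
F3: fails — Rrn but not Rnn.
Valid on no frame.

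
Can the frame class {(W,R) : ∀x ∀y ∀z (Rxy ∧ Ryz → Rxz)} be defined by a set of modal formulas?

Yes — defined by □r → □□r

Yes: it is transitivity, defined by the 4 schema □r → □□r.
Suppose □r→□□r is valid. Take Rxy, Ryz and set V(r)={w : Rxw}. Then □r at x, so □□r at x, so □r at y, so r at z, i.e. Rxz.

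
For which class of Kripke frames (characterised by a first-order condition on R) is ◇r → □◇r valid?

This schema is the 5 axiom.
It corresponds to the Euclidean property: ∀x ∀y ∀z (Rxy ∧ Rxz → Ryz).

the Euclidean property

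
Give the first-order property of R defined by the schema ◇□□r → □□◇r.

∀x ∀y ∀z ((xRy ∧ xR²z) → ∃w (yR²w ∧ zRw))

This is a Sahlqvist (Geach-type) schema ◇^1□^2r → □^2◇^1r.
Minimal-valuation argument: fix x; take any y with xR^1y and any z with xR^2z. Set V(r) to the set of worlds R-reachable from y in exactly 2 steps. Then □^2r holds at y, so the antecedent holds at x; validity forces ◇^1r at z, giving a w with zR^1w and yR^2w.
First-order correspondent: ∀x ∀y ∀z ((xRy ∧ xR²z) → ∃w (yR²w ∧ zRw)).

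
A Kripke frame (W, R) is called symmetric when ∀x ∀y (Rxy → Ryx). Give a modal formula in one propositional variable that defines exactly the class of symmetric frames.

p → □◇p

A defining formula is p → □◇p (the B axiom).
Suppose p→□◇p is valid. Take Rxy and set V(p)={x}. Then p at x, so □◇p at x, so ◇p at y, so some z with Ryz has p; z=x, i.e. Ryx.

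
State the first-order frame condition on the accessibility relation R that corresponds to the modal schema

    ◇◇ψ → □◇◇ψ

∀x ∀y ∀z ((xR²y ∧ xRz) → ∃w (y = w ∧ zR²w))

This is a Sahlqvist (Geach-type) schema ◇^2□^0ψ → □^1◇^2ψ.
First-order correspondent: ∀x ∀y ∀z ((xR²y ∧ xRz) → ∃w (y = w ∧ zR²w)).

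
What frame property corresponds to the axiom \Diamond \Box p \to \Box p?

the Euclidean property: \forall x \forall y \forall z (Rxy \wedge Rxz \to Ryz)

Equivalently (dual form): ◇p → □◇p.
Suppose ◇p→□◇p is valid. Take Rxy, Rxz and set V(p)={y}. Then ◇p at x, so □◇p at x, so ◇p at z, so some w with Rzw has p; w=y, i.e. Rzy. By symmetry of the argument, Ryz.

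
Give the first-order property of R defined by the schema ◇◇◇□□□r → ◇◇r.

This is a Sahlqvist (Geach-type) schema ◇^3□^3r → □^0◇^2r.
Minimal-valuation argument: fix x; take any y with xR^3y and any z with xR^0z. Set V(r) to the set of worlds R-reachable from y in exactly 3 steps. Then □^3r holds at y, so the antecedent holds at x; validity forces ◇^2r at z, giving a w with zR^2w and yR^3w.
First-order correspondent: ∀x ∀y (xR³y → ∃w (yR³w ∧ xR²w)).

∀x ∀y (xR³y → ∃w (yR³w ∧ xR²w))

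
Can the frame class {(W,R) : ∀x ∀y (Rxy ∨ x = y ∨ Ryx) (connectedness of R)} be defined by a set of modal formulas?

Any modally definable frame class is closed under disjoint unions.
Take 3 disjoint single-world reflexive frames: each is trivially connected, but their disjoint union has 3 worlds with no edge between distinct components, so it is not connected.
Hence connectedness of R is not modally definable.

Not modally definable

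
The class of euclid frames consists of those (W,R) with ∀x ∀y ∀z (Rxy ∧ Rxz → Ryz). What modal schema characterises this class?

◇r → □◇r

The condition is the Euclidean property. The 5 schema ◇r → □◇r defines it.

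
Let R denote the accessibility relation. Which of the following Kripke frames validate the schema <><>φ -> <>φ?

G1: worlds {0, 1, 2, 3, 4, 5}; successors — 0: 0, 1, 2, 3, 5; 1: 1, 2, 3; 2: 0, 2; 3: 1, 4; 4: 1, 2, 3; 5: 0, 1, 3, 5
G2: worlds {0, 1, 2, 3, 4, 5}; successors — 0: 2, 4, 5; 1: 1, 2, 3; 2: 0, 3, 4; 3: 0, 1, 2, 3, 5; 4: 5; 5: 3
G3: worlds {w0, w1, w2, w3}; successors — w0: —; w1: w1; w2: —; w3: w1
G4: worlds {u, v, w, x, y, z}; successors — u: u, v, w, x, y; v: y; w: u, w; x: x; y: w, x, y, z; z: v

G3

The schema corresponds to transitivity: forall x forall y forall z (Rxy & Ryz -> Rxz).
G1: fails — R34 and R42 but not R32.
G2: fails — R32 and R24 but not R34.
G3: satisfies the condition.
G4: fails — Rwu and Ruv but not Rwv.
Valid on: G3.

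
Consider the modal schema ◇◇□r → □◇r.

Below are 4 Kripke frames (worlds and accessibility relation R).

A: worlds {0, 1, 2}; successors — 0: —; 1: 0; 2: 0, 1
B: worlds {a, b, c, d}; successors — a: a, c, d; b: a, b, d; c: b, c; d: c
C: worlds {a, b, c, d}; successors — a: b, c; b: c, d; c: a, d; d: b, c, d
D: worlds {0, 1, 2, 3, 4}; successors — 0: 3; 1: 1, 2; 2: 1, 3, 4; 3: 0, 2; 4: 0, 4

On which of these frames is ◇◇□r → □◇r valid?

This is the axiom for a generalized confluence (Geach) condition; its first-order frame correspondent is ∀x ∀y ∀z ((xR²y ∧ xRz) → ∃w (yRw ∧ zRw)).
A: fails — 2R²0, 2R0 but no w with 0Rw and 0Rw.
B: fails — aR²b, aRd but no w with bRw and dRw.
C: fails — aR²a, aRc but no w with aRw and cRw.
D: fails — 0R²0, 0R3 but no w with 0Rw and 3Rw.

none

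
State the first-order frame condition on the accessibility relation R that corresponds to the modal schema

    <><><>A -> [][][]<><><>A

This is a Sahlqvist (Geach-type) schema ◇^3□^0A → □^3◇^3A.
First-order correspondent: forall x forall y forall z ((x R^3 y & x R^3 z) -> exists w (y = w & z R^3 w)).

forall x forall y forall z ((x R^3 y & x R^3 z) -> exists w (y = w & z R^3 w))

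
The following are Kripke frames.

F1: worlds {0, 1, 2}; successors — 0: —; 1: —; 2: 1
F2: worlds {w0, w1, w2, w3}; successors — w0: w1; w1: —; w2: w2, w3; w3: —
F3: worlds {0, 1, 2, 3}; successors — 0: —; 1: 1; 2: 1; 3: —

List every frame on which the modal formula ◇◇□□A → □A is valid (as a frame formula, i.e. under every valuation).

Frame correspondent (Sahlqvist): ∀x ∀y ∀z ((xR²y ∧ xRz) → ∃w (yR²w ∧ z = w)) — i.e. a generalized confluence (Geach) condition.
F1: holds.
F2: fails — w2R²w3, w2Rw2 but no w with w3R²w and w2=w.
F3: holds.

F1, F3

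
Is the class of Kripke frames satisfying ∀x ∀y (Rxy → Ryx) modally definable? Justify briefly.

Definable; p → □◇p defines it

This is a Sahlqvist condition; the B axiom p → □◇p defines it.
Suppose p→□◇p is valid. Take Rxy and set V(p)={x}. Then p at x, so □◇p at x, so ◇p at y, so some z with Ryz has p; z=x, i.e. Ryx.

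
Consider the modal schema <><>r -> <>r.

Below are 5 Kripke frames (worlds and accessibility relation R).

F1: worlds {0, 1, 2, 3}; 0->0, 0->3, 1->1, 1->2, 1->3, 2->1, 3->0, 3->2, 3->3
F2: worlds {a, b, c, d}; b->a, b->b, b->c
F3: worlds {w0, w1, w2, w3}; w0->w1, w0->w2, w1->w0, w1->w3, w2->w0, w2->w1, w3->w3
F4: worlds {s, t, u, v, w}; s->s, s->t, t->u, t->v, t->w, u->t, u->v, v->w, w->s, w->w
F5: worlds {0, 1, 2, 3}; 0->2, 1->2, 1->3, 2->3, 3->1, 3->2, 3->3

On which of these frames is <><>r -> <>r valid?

The schema corresponds to transitivity: forall x forall y forall z (Rxy & Ryz -> Rxz).
F1: fails — R32 and R21 but not R31.
F2: ✓.
F3: fails — Rw1w0 and Rw0w1 but not Rw1w1.
F4: fails — Ruv and Rvw but not Ruw.
F5: fails — R23 and R32 but not R22.
Valid on: F2.

F2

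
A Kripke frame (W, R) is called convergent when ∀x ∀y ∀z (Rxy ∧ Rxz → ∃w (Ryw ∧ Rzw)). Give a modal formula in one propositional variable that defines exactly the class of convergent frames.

A defining formula is ◇□s → □◇s (the .2 axiom).
Suppose ◇□s→□◇s is valid. Take Rxy, Rxz and set V(s)={w : Ryw}. Then □s at y so ◇□s at x, so □◇s at x, so ◇s at z, giving w with Rzw and Ryw.

◇□s → □◇s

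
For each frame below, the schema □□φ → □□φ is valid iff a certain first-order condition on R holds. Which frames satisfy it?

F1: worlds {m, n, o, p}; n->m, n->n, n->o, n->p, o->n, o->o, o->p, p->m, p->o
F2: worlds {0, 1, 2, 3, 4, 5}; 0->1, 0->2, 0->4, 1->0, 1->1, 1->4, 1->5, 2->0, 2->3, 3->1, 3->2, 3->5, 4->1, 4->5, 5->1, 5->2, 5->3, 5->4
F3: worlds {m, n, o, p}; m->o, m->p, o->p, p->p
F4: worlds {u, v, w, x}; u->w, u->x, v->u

The schema corresponds to a generalized confluence (Geach) condition: ∀x ∀z (xR²z → ∃w (xR²w ∧ z = w)).
F1: satisfies the condition.
F2: satisfies the condition.
F3: satisfies the condition.
F4: satisfies the condition.

F1, F2, F3, F4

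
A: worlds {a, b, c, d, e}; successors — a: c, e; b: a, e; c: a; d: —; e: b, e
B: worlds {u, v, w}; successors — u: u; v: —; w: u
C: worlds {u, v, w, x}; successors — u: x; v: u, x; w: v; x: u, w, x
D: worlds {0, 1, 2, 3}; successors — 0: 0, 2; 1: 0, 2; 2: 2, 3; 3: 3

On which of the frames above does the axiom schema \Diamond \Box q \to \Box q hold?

B

This is the axiom for a generalized confluence (Geach) condition; its first-order frame correspondent is \forall x \forall y \forall z ((xRy \wedge xRz) \to \exists w (yRw \wedge z = w)).
A: fails — aRc, aRc but no w with cRw and c=w.
B: condition met.
C: fails — vRu, vRu but no t with uRt and u=t.
D: fails — 0R2, 0R0 but no w with 2Rw and 0=w.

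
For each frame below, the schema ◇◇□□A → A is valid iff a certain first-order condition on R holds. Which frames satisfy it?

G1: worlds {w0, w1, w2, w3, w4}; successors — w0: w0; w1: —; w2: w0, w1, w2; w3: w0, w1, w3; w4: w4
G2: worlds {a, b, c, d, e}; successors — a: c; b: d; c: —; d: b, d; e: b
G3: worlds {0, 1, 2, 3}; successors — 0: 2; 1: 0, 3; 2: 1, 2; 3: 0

G3

This is the axiom for a generalized confluence (Geach) condition; its first-order frame correspondent is ∀x ∀y (xR²y → ∃w (yR²w ∧ x = w)).
G1: fails — w2R²w0 but no w with w0R²w and w2=w.
G2: fails — eR²d but no w with dR²w and e=w.
G3: satisfies the condition.
Valid on: G3.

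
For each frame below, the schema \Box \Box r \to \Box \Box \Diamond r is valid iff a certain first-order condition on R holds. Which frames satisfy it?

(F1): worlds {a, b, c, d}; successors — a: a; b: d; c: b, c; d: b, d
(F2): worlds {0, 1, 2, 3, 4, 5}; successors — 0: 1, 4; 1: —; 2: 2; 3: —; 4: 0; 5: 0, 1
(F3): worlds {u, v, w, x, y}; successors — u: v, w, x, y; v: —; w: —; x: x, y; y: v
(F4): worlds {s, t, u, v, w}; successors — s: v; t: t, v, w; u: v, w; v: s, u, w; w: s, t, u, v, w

(F1)

The schema corresponds to a generalized confluence (Geach) condition: \forall x \forall z (x R^2 z \to \exists w (x R^2 w \wedge zRw)).
(F1): holds.
(F2): fails — 0R²0 but no w with 0R²w and 0Rw.
(F3): fails — uR²v but no t with uR²t and vRt.
(F4): fails — sR²s but no w* with sR²w* and sRw*.
Valid on: (F1).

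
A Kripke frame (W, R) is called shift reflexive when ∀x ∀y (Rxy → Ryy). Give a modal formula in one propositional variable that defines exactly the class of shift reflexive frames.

□(□q → q)

The condition is shift-reflexivity. The T□ schema □(□q → q) defines it.
Suppose □(□q→q) is valid. Take Rxy and set V(q)={w : Ryw}. Then at y, □q holds; since □(□q→q) at x, □q→q at y, so q at y, i.e. Ryy.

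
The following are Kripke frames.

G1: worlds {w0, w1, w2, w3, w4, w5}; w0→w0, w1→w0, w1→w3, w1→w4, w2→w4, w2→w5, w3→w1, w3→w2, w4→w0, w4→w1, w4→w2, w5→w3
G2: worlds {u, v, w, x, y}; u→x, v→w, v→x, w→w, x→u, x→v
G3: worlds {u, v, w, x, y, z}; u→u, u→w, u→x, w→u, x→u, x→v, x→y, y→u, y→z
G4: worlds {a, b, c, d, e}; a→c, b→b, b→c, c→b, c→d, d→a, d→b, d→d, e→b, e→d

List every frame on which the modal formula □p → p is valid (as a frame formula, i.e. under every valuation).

none

Frame correspondent (Sahlqvist): ∀x Rxx — i.e. reflexivity.
G1: fails — world w1 does not see itself.
G2: fails — world u does not see itself.
G3: fails — world v does not see itself.
G4: fails — world a does not see itself.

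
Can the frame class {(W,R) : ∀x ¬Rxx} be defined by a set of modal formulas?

No — not modally definable

Any modally definable frame class is closed under surjective bounded morphisms.
The 3-cycle (worlds a,b,c with a→b→c→a) is irreflexive, and the map sending every world to a single reflexive point • is a surjective bounded morphism (forth: every edge maps to (•,•); back: every world has a successor). So any modal formula valid on the 3-cycle is also valid on the reflexive point, which is not irreflexive.
Hence irreflexivity is not modally definable.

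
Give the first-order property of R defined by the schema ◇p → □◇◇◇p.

∀x ∀y ∀z ((xRy ∧ xRz) → ∃w (y = w ∧ zR³w))

This is a Sahlqvist (Geach-type) schema ◇^1□^0p → □^1◇^3p.
Minimal-valuation argument: fix x; take any y with xR^1y and any z with xR^1z. Set V(p) to the set of worlds R-reachable from y in exactly 0 steps. Then □^0p holds at y, so the antecedent holds at x; validity forces ◇^3p at z, giving a w with zR^3w and yR^0w.
First-order correspondent: ∀x ∀y ∀z ((xRy ∧ xRz) → ∃w (y = w ∧ zR³w)).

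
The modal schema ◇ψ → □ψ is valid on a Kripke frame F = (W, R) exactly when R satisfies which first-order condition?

Partial functionality

Suppose ◇ψ→□ψ is valid. Take Rxy, Rxz and set V(ψ)={y}. Then ◇ψ at x, so □ψ at x, so ψ at z, i.e. z=y.
Conversely, on a frame with partial functionality the schema holds at every world under every valuation.
So the correspondent is partial functionality.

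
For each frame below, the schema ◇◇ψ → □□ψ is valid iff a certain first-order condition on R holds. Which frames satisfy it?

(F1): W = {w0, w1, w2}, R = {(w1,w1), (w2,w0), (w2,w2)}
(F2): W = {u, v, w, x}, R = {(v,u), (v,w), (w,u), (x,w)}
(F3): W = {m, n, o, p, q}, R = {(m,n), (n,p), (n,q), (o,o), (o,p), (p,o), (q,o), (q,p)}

This is the axiom for a generalized confluence (Geach) condition; its first-order frame correspondent is ∀x ∀y ∀z ((xR²y ∧ xR²z) → ∃w (y = w ∧ z = w)).
(F1): fails — w2R²w0, w2R²w2 but w0 ≠ w2.
(F2): holds.
(F3): fails — mR²p, mR²q but p ≠ q.
Valid on: (F2).

(F2)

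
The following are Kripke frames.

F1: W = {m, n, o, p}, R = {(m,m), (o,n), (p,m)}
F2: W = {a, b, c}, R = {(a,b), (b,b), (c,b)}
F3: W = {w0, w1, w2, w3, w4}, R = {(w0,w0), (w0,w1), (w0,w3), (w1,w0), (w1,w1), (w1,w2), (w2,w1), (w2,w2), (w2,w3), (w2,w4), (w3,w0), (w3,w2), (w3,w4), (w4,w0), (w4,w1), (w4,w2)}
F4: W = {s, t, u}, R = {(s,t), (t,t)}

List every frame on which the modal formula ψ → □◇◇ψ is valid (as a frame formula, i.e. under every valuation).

Frame correspondent (Sahlqvist): ∀x ∀z (xRz → ∃w (x = w ∧ zR²w)) — i.e. a generalized confluence (Geach) condition.
F1: fails — oRn but no w with o=w and nR²w.
F2: fails — aRb but no w with a=w and bR²w.
F3: condition met.
F4: fails — sRt but no w with s=w and tR²w.

F3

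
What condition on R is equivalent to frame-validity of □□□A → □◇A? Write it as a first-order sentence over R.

This is a Sahlqvist (Geach-type) schema ◇^0□^3A → □^1◇^1A.
Minimal-valuation argument: fix x; take any y with xR^0y and any z with xR^1z. Set V(A) to the set of worlds R-reachable from y in exactly 3 steps. Then □^3A holds at y, so the antecedent holds at x; validity forces ◇^1A at z, giving a w with zR^1w and yR^3w.
First-order correspondent: ∀x ∀z (xRz → ∃w (xR³w ∧ zRw)).

∀x ∀z (xRz → ∃w (xR³w ∧ zRw))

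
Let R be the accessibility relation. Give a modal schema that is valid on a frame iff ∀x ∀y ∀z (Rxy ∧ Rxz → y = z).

The condition is partial functionality. The CD schema ◇r → □r defines it.
Suppose ◇r→□r is valid. Take Rxy, Rxz and set V(r)={y}. Then ◇r at x, so □r at x, so r at z, i.e. z=y.

◇r → □r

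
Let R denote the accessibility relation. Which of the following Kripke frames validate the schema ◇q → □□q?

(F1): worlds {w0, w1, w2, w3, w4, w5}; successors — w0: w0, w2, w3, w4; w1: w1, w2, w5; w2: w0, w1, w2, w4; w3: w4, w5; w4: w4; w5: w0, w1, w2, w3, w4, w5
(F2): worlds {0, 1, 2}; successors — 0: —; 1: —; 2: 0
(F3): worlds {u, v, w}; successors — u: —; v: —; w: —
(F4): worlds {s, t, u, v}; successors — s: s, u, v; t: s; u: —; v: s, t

(F2), (F3)

This is the axiom for a generalized confluence (Geach) condition; its first-order frame correspondent is ∀x ∀y ∀z ((xRy ∧ xR²z) → ∃w (y = w ∧ z = w)).
(F1): fails — w0Rw0, w0R²w1 but w0 ≠ w1.
(F2): satisfies the condition.
(F3): satisfies the condition.
(F4): fails — sRs, sR²t but s ≠ t.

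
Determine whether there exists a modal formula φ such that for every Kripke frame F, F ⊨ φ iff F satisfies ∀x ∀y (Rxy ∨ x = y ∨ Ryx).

If a class were modally definable it would be closed under disjoint unions (Goldblatt–Thomason).
Take 2 disjoint single-world reflexive frames: each is trivially connected, but their disjoint union has 2 worlds with no edge between distinct components, so it is not connected.
So no modal formula (or set of formulas) defines exactly the connected frames.

Not definable by any modal formula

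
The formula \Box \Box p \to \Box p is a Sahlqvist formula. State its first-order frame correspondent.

density: \forall x \forall y (Rxy \to \exists z (Rxz \wedge Rzy))

Suppose □□p→□p is valid. Take Rxy and set V(p)={w : xR²w}. Then □□p at x, so □p at x, so p at y, i.e. ∃z(Rxz∧Rzy).
Conversely, on a frame with density the schema holds at every world under every valuation.
Frame condition: \forall x \forall y (Rxy \to \exists z (Rxz \wedge Rzy)).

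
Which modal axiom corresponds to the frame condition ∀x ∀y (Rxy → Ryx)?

ψ → □◇ψ

A defining formula is ψ → □◇ψ (the B axiom).
Suppose ψ→□◇ψ is valid. Take Rxy and set V(ψ)={x}. Then ψ at x, so □◇ψ at x, so ◇ψ at y, so some z with Ryz has ψ; z=x, i.e. Ryx.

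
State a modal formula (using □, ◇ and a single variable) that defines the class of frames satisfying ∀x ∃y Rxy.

This is seriality; the standard corresponding axiom is D: □q → ◇q.

□q → ◇q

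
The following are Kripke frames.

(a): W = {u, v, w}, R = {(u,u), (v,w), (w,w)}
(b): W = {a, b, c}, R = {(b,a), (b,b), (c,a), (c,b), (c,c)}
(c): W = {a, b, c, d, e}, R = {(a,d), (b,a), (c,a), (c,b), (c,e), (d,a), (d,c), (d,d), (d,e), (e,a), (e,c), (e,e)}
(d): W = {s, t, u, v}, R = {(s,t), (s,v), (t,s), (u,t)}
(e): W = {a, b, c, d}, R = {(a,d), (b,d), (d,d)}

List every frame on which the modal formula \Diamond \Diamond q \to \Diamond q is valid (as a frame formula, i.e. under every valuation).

This is the axiom for transitivity; its first-order frame correspondent is \forall x \forall y \forall z (Rxy \wedge Ryz \to Rxz).
(a): ✓.
(b): ✓.
(c): fails — Rdc and Rcb but not Rdb.
(d): fails — Rts and Rsv but not Rtv.
(e): ✓.
Valid on: (a), (b), (e).

(a), (b), (e)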